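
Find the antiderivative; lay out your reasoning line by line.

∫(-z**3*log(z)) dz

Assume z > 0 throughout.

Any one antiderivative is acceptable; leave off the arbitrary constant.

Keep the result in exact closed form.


Step 1. Integrate ∫(-z**3*log(z)) dz by parts with u = log(z), dv = (-z**3) dz, so v = -z**4/4 [assuming z > 0]: now -z**4*log(z)/4 + ∫(z**3/4) dz.
Step 2. Evaluate the standard form: now -z**4*log(z)/4 + z**4/16.
Answer: -z**4*log(z)/4 + z**4/16.


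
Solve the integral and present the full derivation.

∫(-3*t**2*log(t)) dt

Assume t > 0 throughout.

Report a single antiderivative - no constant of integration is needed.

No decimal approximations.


Step 1. Integrate ∫(-3*t**2*log(t)) dt by parts with u = log(t), dv = (-3*t**2) dt, so v = -t**3 [assuming t > 0]: now -t**3*log(t) + ∫(t**2) dt.
Step 2. Evaluate the standard form: now -t**3*log(t) + t**3/3.
Answer: -t**3*log(t) + t**3/3.


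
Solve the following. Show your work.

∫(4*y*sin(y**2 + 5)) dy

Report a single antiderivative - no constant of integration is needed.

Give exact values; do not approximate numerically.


Step 1. Substitute u = y**2 + 5, turning ∫(4*y*sin(y**2 + 5)) dy into ∫(2*sin(u)) du: now ∫(2*sin(u)) du.
Step 2. Evaluate the standard form: now -2*cos(u).
Step 3. Substitute back u = y**2 + 5: now -2*cos(y**2 + 5).
Answer: -2*cos(y**2 + 5).


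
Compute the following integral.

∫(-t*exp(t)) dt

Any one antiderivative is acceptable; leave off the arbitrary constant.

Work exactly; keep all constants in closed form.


Answer: -t*exp(t) + exp(t).


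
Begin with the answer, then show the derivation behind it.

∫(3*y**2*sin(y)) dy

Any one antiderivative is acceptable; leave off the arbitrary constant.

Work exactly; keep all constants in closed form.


The answer is -3*y**2*cos(y) + 6*y*sin(y) + 6*cos(y).
Step 1. Integrate ∫(3*y**2*sin(y)) dy by parts with u = y**2, dv = (3*sin(y)) dy, so v = -3*cos(y): now -3*y**2*cos(y) + ∫(6*y*cos(y)) dy.
Step 2. Integrate ∫(6*y*cos(y)) dy by parts with u = y, dv = (6*cos(y)) dy, so v = 6*sin(y): now -3*y**2*cos(y) + 6*y*sin(y) + ∫(-6*sin(y)) dy.
Step 3. Evaluate the standard form: now -3*y**2*cos(y) + 6*y*sin(y) + 6*cos(y).
Answer: -3*y**2*cos(y) + 6*y*sin(y) + 6*cos(y).


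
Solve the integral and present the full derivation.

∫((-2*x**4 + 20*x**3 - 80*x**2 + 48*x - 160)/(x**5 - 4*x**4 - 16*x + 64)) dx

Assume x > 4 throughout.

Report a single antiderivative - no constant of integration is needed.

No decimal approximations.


Step 1. Decompose ∫((-2*x**4 + 20*x**3 - 80*x**2 + 48*x - 160)/(x**5 - 4*x**4 - 16*x + 64)) dx by partial fractions, (-2*x**4 + 20*x**3 - 80*x**2 + 48*x - 160)/(x**5 - 4*x**4 - 16*x + 64) = 4/(x**2 + 4) - 4/(x + 2) + 4/(x - 2) - 2/(x - 4): now ∫(-2/(x - 4)) dx + ∫(4/(x - 2)) dx + ∫(-4/(x + 2)) dx + ∫(4/(x**2 + 4)) dx.
Step 2. Evaluate the standard form [assuming x > -2]: now -4*log(x + 2) + ∫(-2/(x - 4)) dx + ∫(4/(x - 2)) dx + ∫(4/(x**2 + 4)) dx.
Step 3. Evaluate the standard form [assuming x > 4]: now -2*log(x - 4) - 4*log(x + 2) + ∫(4/(x - 2)) dx + ∫(4/(x**2 + 4)) dx.
Step 4. Evaluate the standard form [assuming x > 2]: now -2*log(x - 4) + 4*log(x - 2) - 4*log(x + 2) + ∫(4/(x**2 + 4)) dx.
Step 5. Evaluate the standard form: now -2*log(x - 4) + 4*log(x - 2) - 4*log(x + 2) + 2*atan(x/2).
Answer: -2*log(x - 4) + 4*log(x - 2) - 4*log(x + 2) + 2*atan(x/2).


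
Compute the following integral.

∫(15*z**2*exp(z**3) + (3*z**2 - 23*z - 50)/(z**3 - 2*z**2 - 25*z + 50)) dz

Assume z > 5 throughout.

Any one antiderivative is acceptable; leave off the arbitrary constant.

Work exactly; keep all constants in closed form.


Answer: 5*exp(z**3) - 3*log(z - 5) + 4*log(z - 2) + 2*log(z + 5).


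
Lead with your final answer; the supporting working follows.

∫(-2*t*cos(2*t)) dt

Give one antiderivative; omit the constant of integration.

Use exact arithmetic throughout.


The answer is -t*sin(2*t) - cos(2*t)/2.
Step 1. Integrate ∫(-2*t*cos(2*t)) dt by parts with u = t, dv = (-2*cos(2*t)) dt, so v = -sin(2*t): now -t*sin(2*t) + ∫(sin(2*t)) dt.
Step 2. Evaluate the standard form: now -t*sin(2*t) - cos(2*t)/2.
Answer: -t*sin(2*t) - cos(2*t)/2.


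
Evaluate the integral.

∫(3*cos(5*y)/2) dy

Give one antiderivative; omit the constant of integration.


Answer: 3*sin(5*y)/10.


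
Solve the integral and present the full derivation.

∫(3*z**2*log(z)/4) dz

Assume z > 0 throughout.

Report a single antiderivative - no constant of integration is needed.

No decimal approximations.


Step 1. Integrate ∫(3*z**2*log(z)/4) dz by parts with u = log(z), dv = (3*z**2/4) dz, so v = z**3/4 [assuming z > 0]: now z**3*log(z)/4 + ∫(-z**2/4) dz.
Step 2. Evaluate the standard form: now z**3*log(z)/4 - z**3/12.
Answer: z**3*log(z)/4 - z**3/12.


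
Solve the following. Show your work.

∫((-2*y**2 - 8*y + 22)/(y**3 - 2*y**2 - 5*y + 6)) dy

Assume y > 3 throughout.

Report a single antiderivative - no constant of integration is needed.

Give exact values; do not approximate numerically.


Step 1. Decompose ∫((-2*y**2 - 8*y + 22)/(y**3 - 2*y**2 - 5*y + 6)) dy by partial fractions, (-2*y**2 - 8*y + 22)/(y**3 - 2*y**2 - 5*y + 6) = 2/(y + 2) - 2/(y - 1) - 2/(y - 3): now ∫(-2/(y - 3)) dy + ∫(-2/(y - 1)) dy + ∫(2/(y + 2)) dy.
Step 2. Evaluate the standard form [assuming y > 3]: now -2*log(y - 3) + ∫(-2/(y - 1)) dy + ∫(2/(y + 2)) dy.
Step 3. Evaluate the standard form [assuming y > 1]: now -2*log(y - 3) - 2*log(y - 1) + ∫(2/(y + 2)) dy.
Step 4. Evaluate the standard form [assuming y > -2]: now -2*log(y - 3) - 2*log(y - 1) + 2*log(y + 2).
Answer: -2*log(y - 3) - 2*log(y - 1) + 2*log(y + 2).


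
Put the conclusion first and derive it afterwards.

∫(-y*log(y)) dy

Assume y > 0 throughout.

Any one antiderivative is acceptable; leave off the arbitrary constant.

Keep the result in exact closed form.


The answer is -y**2*log(y)/2 + y**2/4.
Step 1. Integrate ∫(-y*log(y)) dy by parts with u = log(y), dv = (-y) dy, so v = -y**2/2 [assuming y > 0]: now -y**2*log(y)/2 + ∫(y/2) dy.
Step 2. Evaluate the standard form: now -y**2*log(y)/2 + y**2/4.
Answer: -y**2*log(y)/2 + y**2/4.


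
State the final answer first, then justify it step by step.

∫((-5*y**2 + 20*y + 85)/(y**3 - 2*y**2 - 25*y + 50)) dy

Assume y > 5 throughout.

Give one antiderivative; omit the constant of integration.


The answer is 2*log(y - 5) - 5*log(y - 2) - 2*log(y + 5).
Step 1. Decompose ∫((-5*y**2 + 20*y + 85)/(y**3 - 2*y**2 - 25*y + 50)) dy by partial fractions, (-5*y**2 + 20*y + 85)/(y**3 - 2*y**2 - 25*y + 50) = -2/(y + 5) - 5/(y - 2) + 2/(y - 5): now ∫(2/(y - 5)) dy + ∫(-5/(y - 2)) dy + ∫(-2/(y + 5)) dy.
Step 2. Evaluate the standard form [assuming y > 2]: now -5*log(y - 2) + ∫(2/(y - 5)) dy + ∫(-2/(y + 5)) dy.
Step 3. Evaluate the standard form [assuming y > 5]: now 2*log(y - 5) - 5*log(y - 2) + ∫(-2/(y + 5)) dy.
Step 4. Evaluate the standard form [assuming y > -5]: now 2*log(y - 5) - 5*log(y - 2) - 2*log(y + 5).
Answer: 2*log(y - 5) - 5*log(y - 2) - 2*log(y + 5).


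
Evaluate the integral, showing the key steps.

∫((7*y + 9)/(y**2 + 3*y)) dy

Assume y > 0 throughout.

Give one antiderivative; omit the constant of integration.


Step 1. Decompose ∫((7*y + 9)/(y**2 + 3*y)) dy by partial fractions, (7*y + 9)/(y**2 + 3*y) = 4/(y + 3) + 3/y: now ∫(3/y) dy + ∫(4/(y + 3)) dy.
Step 2. Evaluate the standard form [assuming y > -3]: now 4*log(y + 3) + ∫(3/y) dy.
Step 3. Evaluate the standard form [assuming y > 0]: now 3*log(y) + 4*log(y + 3).
Answer: 3*log(y) + 4*log(y + 3).


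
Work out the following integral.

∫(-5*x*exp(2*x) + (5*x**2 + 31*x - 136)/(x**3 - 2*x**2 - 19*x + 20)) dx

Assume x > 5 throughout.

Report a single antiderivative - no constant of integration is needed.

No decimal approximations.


Answer: -5*x*exp(2*x)/2 + 5*exp(2*x)/4 + 4*log(x - 5) + 5*log(x - 1) - 4*log(x + 4).


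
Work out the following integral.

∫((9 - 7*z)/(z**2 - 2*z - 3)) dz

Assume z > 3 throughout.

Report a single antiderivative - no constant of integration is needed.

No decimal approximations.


Answer: -3*log(z - 3) - 4*log(z + 1).


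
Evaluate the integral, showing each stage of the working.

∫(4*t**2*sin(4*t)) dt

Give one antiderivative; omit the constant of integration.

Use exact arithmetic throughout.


Step 1. Integrate ∫(4*t**2*sin(4*t)) dt by parts with u = t**2, dv = (4*sin(4*t)) dt, so v = -cos(4*t): now -t**2*cos(4*t) + ∫(2*t*cos(4*t)) dt.
Step 2. Integrate ∫(2*t*cos(4*t)) dt by parts with u = t, dv = (2*cos(4*t)) dt, so v = sin(4*t)/2: now -t**2*cos(4*t) + t*sin(4*t)/2 + ∫(-sin(4*t)/2) dt.
Step 3. Evaluate the standard form: now -t**2*cos(4*t) + t*sin(4*t)/2 + cos(4*t)/8.
Answer: -t**2*cos(4*t) + t*sin(4*t)/2 + cos(4*t)/8.


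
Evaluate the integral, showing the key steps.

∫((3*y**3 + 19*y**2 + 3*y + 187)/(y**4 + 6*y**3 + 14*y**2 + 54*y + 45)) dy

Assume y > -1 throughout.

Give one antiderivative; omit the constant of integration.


Step 1. Decompose ∫((3*y**3 + 19*y**2 + 3*y + 187)/(y**4 + 6*y**3 + 14*y**2 + 54*y + 45)) dy by partial fractions, (3*y**3 + 19*y**2 + 3*y + 187)/(y**4 + 6*y**3 + 14*y**2 + 54*y + 45) = -4/(y**2 + 9) - 2/(y + 5) + 5/(y + 1): now ∫(5/(y + 1)) dy + ∫(-2/(y + 5)) dy + ∫(-4/(y**2 + 9)) dy.
Step 2. Evaluate the standard form [assuming y > -1]: now 5*log(y + 1) + ∫(-2/(y + 5)) dy + ∫(-4/(y**2 + 9)) dy.
Step 3. Evaluate the standard form [assuming y > -5]: now 5*log(y + 1) - 2*log(y + 5) + ∫(-4/(y**2 + 9)) dy.
Step 4. Evaluate the standard form: now 5*log(y + 1) - 2*log(y + 5) - 4*atan(y/3)/3.
Answer: 5*log(y + 1) - 2*log(y + 5) - 4*atan(y/3)/3.


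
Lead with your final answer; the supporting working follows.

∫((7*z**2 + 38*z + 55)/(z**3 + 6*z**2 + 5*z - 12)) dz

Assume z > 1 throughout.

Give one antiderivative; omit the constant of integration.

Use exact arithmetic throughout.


The answer is 5*log(z - 1) - log(z + 3) + 3*log(z + 4).
Step 1. Decompose ∫((7*z**2 + 38*z + 55)/(z**3 + 6*z**2 + 5*z - 12)) dz by partial fractions, (7*z**2 + 38*z + 55)/(z**3 + 6*z**2 + 5*z - 12) = 3/(z + 4) - 1/(z + 3) + 5/(z - 1): now ∫(5/(z - 1)) dz + ∫(-1/(z + 3)) dz + ∫(3/(z + 4)) dz.
Step 2. Evaluate the standard form [assuming z > -4]: now 3*log(z + 4) + ∫(5/(z - 1)) dz + ∫(-1/(z + 3)) dz.
Step 3. Evaluate the standard form [assuming z > -3]: now -log(z + 3) + 3*log(z + 4) + ∫(5/(z - 1)) dz.
Step 4. Evaluate the standard form [assuming z > 1]: now 5*log(z - 1) - log(z + 3) + 3*log(z + 4).
Answer: 5*log(z - 1) - log(z + 3) + 3*log(z + 4).


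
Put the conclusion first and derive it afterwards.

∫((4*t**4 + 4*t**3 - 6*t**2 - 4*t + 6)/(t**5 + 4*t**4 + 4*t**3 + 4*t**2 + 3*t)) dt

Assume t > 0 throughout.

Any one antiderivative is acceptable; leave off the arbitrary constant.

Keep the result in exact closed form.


The answer is 2*log(t) - log(t + 1) + 3*log(t + 3) - 4*atan(t).
Step 1. Decompose ∫((4*t**4 + 4*t**3 - 6*t**2 - 4*t + 6)/(t**5 + 4*t**4 + 4*t**3 + 4*t**2 + 3*t)) dt by partial fractions, (4*t**4 + 4*t**3 - 6*t**2 - 4*t + 6)/(t**5 + 4*t**4 + 4*t**3 + 4*t**2 + 3*t) = -4/(t**2 + 1) + 3/(t + 3) - 1/(t + 1) + 2/t: now ∫(2/t) dt + ∫(-1/(t + 1)) dt + ∫(3/(t + 3)) dt + ∫(-4/(t**2 + 1)) dt.
Step 2. Evaluate the standard form [assuming t > -3]: now 3*log(t + 3) + ∫(2/t) dt + ∫(-1/(t + 1)) dt + ∫(-4/(t**2 + 1)) dt.
Step 3. Evaluate the standard form [assuming t > -1]: now -log(t + 1) + 3*log(t + 3) + ∫(2/t) dt + ∫(-4/(t**2 + 1)) dt.
Step 4. Evaluate the standard form [assuming t > 0]: now 2*log(t) - log(t + 1) + 3*log(t + 3) + ∫(-4/(t**2 + 1)) dt.
Step 5. Evaluate the standard form: now 2*log(t) - log(t + 1) + 3*log(t + 3) - 4*atan(t).
Answer: 2*log(t) - log(t + 1) + 3*log(t + 3) - 4*atan(t).


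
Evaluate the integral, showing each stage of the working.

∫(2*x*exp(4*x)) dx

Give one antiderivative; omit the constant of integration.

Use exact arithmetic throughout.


Step 1. Integrate ∫(2*x*exp(4*x)) dx by parts with u = x, dv = (2*exp(4*x)) dx, so v = exp(4*x)/2: now x*exp(4*x)/2 + ∫(-exp(4*x)/2) dx.
Step 2. Evaluate the standard form: now x*exp(4*x)/2 - exp(4*x)/8.
Answer: x*exp(4*x)/2 - exp(4*x)/8.


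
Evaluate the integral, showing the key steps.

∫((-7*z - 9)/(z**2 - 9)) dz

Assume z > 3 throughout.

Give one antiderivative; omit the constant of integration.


Step 1. Decompose ∫((-7*z - 9)/(z**2 - 9)) dz by partial fractions, (-7*z - 9)/(z**2 - 9) = -2/(z + 3) - 5/(z - 3): now ∫(-5/(z - 3)) dz + ∫(-2/(z + 3)) dz.
Step 2. Evaluate the standard form [assuming z > -3]: now -2*log(z + 3) + ∫(-5/(z - 3)) dz.
Step 3. Evaluate the standard form [assuming z > 3]: now -5*log(z - 3) - 2*log(z + 3).
Answer: -5*log(z - 3) - 2*log(z + 3).


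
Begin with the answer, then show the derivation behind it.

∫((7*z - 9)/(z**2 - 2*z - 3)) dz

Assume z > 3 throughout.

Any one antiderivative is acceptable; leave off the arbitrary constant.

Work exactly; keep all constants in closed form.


The answer is 3*log(z - 3) + 4*log(z + 1).
Step 1. Decompose ∫((7*z - 9)/(z**2 - 2*z - 3)) dz by partial fractions, (7*z - 9)/(z**2 - 2*z - 3) = 4/(z + 1) + 3/(z - 3): now ∫(3/(z - 3)) dz + ∫(4/(z + 1)) dz.
Step 2. Evaluate the standard form [assuming z > 3]: now 3*log(z - 3) + ∫(4/(z + 1)) dz.
Step 3. Evaluate the standard form [assuming z > -1]: now 3*log(z - 3) + 4*log(z + 1).
Answer: 3*log(z - 3) + 4*log(z + 1).


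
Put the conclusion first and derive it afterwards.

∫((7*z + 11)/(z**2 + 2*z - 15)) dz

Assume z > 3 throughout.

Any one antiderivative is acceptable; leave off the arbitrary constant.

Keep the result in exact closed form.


The answer is 4*log(z - 3) + 3*log(z + 5).
Step 1. Decompose ∫((7*z + 11)/(z**2 + 2*z - 15)) dz by partial fractions, (7*z + 11)/(z**2 + 2*z - 15) = 3/(z + 5) + 4/(z - 3): now ∫(4/(z - 3)) dz + ∫(3/(z + 5)) dz.
Step 2. Evaluate the standard form [assuming z > -5]: now 3*log(z + 5) + ∫(4/(z - 3)) dz.
Step 3. Evaluate the standard form [assuming z > 3]: now 4*log(z - 3) + 3*log(z + 5).
Answer: 4*log(z - 3) + 3*log(z + 5).


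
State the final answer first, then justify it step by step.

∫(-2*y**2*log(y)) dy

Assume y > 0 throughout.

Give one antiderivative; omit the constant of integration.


The answer is -2*y**3*log(y)/3 + 2*y**3/9.
Step 1. Integrate ∫(-2*y**2*log(y)) dy by parts with u = log(y), dv = (-2*y**2) dy, so v = -2*y**3/3 [assuming y > 0]: now -2*y**3*log(y)/3 + ∫(2*y**2/3) dy.
Step 2. Evaluate the standard form: now -2*y**3*log(y)/3 + 2*y**3/9.
Answer: -2*y**3*log(y)/3 + 2*y**3/9.


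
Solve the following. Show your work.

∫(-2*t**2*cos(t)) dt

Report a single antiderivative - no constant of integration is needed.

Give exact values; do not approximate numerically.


Step 1. Integrate ∫(-2*t**2*cos(t)) dt by parts with u = t**2, dv = (-2*cos(t)) dt, so v = -2*sin(t): now -2*t**2*sin(t) + ∫(4*t*sin(t)) dt.
Step 2. Integrate ∫(4*t*sin(t)) dt by parts with u = t, dv = (4*sin(t)) dt, so v = -4*cos(t): now -2*t**2*sin(t) - 4*t*cos(t) + ∫(4*cos(t)) dt.
Step 3. Evaluate the standard form: now -2*t**2*sin(t) - 4*t*cos(t) + 4*sin(t).
Answer: -2*t**2*sin(t) - 4*t*cos(t) + 4*sin(t).


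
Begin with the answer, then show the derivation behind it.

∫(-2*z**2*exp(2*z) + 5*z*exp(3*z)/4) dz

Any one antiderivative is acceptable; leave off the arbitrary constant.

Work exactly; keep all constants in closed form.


The answer is -z**2*exp(2*z) + 5*z*exp(3*z)/12 + z*exp(2*z) - 5*exp(3*z)/36 - exp(2*z)/2.
Step 1. Rewrite: now ∫(5*z*exp(3*z)/4) dz + ∫(-2*z**2*exp(2*z)) dz.
Step 2. Integrate ∫(-2*z**2*exp(2*z)) dz by parts with u = z**2, dv = (-2*exp(2*z)) dz, so v = -exp(2*z): now -z**2*exp(2*z) + ∫(2*z*exp(2*z)) dz + ∫(5*z*exp(3*z)/4) dz.
Step 3. Integrate ∫(2*z*exp(2*z)) dz by parts with u = z, dv = (2*exp(2*z)) dz, so v = exp(2*z): now -z**2*exp(2*z) + z*exp(2*z) + ∫(5*z*exp(3*z)/4) dz + ∫(-exp(2*z)) dz.
Step 4. Evaluate the standard form: now -z**2*exp(2*z) + z*exp(2*z) - exp(2*z)/2 + ∫(5*z*exp(3*z)/4) dz.
Step 5. Integrate ∫(5*z*exp(3*z)/4) dz by parts with u = z, dv = (5*exp(3*z)/4) dz, so v = 5*exp(3*z)/12: now -z**2*exp(2*z) + 5*z*exp(3*z)/12 + z*exp(2*z) - exp(2*z)/2 + ∫(-5*exp(3*z)/12) dz.
Step 6. Evaluate the standard form: now -z**2*exp(2*z) + 5*z*exp(3*z)/12 + z*exp(2*z) - 5*exp(3*z)/36 - exp(2*z)/2.
Answer: -z**2*exp(2*z) + 5*z*exp(3*z)/12 + z*exp(2*z) - 5*exp(3*z)/36 - exp(2*z)/2.


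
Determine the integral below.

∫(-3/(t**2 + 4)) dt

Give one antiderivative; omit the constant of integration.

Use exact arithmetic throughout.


Answer: -3*atan(t/2)/2.


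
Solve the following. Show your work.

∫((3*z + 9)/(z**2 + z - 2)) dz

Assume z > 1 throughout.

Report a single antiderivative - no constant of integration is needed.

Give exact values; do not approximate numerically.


Step 1. Decompose ∫((3*z + 9)/(z**2 + z - 2)) dz by partial fractions, (3*z + 9)/(z**2 + z - 2) = -1/(z + 2) + 4/(z - 1): now ∫(4/(z - 1)) dz + ∫(-1/(z + 2)) dz.
Step 2. Evaluate the standard form [assuming z > -2]: now -log(z + 2) + ∫(4/(z - 1)) dz.
Step 3. Evaluate the standard form [assuming z > 1]: now 4*log(z - 1) - log(z + 2).
Answer: 4*log(z - 1) - log(z + 2).


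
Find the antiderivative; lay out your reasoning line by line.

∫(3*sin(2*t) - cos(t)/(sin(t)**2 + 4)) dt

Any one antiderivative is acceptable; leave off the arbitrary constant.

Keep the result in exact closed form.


Step 1. Rewrite: now ∫(-cos(t)/(sin(t)**2 + 4)) dt + ∫(3*sin(2*t)) dt.
Step 2. Evaluate the standard form: now -3*cos(2*t)/2 + ∫(-cos(t)/(sin(t)**2 + 4)) dt.
Step 3. Substitute u = sin(t), turning ∫(-cos(t)/(sin(t)**2 + 4)) dt into ∫(-1/(u**2 + 4)) du: now -3*cos(2*t)/2 + ∫(-1/(u**2 + 4)) du.
Step 4. Evaluate the standard form: now -3*cos(2*t)/2 - atan(u/2)/2.
Step 5. Substitute back u = sin(t): now -3*cos(2*t)/2 - atan(sin(t)/2)/2.
Answer: -3*cos(2*t)/2 - atan(sin(t)/2)/2.


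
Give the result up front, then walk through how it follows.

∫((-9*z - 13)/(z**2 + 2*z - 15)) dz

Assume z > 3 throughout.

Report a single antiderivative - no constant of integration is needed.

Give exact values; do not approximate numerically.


The answer is -5*log(z - 3) - 4*log(z + 5).
Step 1. Decompose ∫((-9*z - 13)/(z**2 + 2*z - 15)) dz by partial fractions, (-9*z - 13)/(z**2 + 2*z - 15) = -4/(z + 5) - 5/(z - 3): now ∫(-5/(z - 3)) dz + ∫(-4/(z + 5)) dz.
Step 2. Evaluate the standard form [assuming z > -5]: now -4*log(z + 5) + ∫(-5/(z - 3)) dz.
Step 3. Evaluate the standard form [assuming z > 3]: now -5*log(z - 3) - 4*log(z + 5).
Answer: -5*log(z - 3) - 4*log(z + 5).


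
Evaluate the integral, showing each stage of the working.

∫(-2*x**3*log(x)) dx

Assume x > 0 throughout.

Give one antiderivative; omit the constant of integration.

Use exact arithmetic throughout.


Step 1. Integrate ∫(-2*x**3*log(x)) dx by parts with u = log(x), dv = (-2*x**3) dx, so v = -x**4/2 [assuming x > 0]: now -x**4*log(x)/2 + ∫(x**3/2) dx.
Step 2. Evaluate the standard form: now -x**4*log(x)/2 + x**4/8.
Answer: -x**4*log(x)/2 + x**4/8.


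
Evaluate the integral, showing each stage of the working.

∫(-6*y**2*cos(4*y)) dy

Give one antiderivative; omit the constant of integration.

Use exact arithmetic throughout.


Step 1. Integrate ∫(-6*y**2*cos(4*y)) dy by parts with u = y**2, dv = (-6*cos(4*y)) dy, so v = -3*sin(4*y)/2: now -3*y**2*sin(4*y)/2 + ∫(3*y*sin(4*y)) dy.
Step 2. Integrate ∫(3*y*sin(4*y)) dy by parts with u = y, dv = (3*sin(4*y)) dy, so v = -3*cos(4*y)/4: now -3*y**2*sin(4*y)/2 - 3*y*cos(4*y)/4 + ∫(3*cos(4*y)/4) dy.
Step 3. Evaluate the standard form: now -3*y**2*sin(4*y)/2 - 3*y*cos(4*y)/4 + 3*sin(4*y)/16.
Answer: -3*y**2*sin(4*y)/2 - 3*y*cos(4*y)/4 + 3*sin(4*y)/16.


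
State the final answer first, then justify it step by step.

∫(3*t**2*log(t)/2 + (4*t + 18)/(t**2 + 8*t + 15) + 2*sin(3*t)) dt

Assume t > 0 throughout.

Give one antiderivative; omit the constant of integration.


The answer is t**3*log(t)/2 - t**3/6 + 3*log(t + 3) + log(t + 5) - 2*cos(3*t)/3.
Step 1. Rewrite: now ∫(3*t**2*log(t)/2) dt + ∫((4*t + 18)/(t**2 + 8*t + 15)) dt + ∫(2*sin(3*t)) dt.
Step 2. Evaluate the standard form: now -2*cos(3*t)/3 + ∫(3*t**2*log(t)/2) dt + ∫((4*t + 18)/(t**2 + 8*t + 15)) dt.
Step 3. Decompose ∫((4*t + 18)/(t**2 + 8*t + 15)) dt by partial fractions, (4*t + 18)/(t**2 + 8*t + 15) = 1/(t + 5) + 3/(t + 3): now -2*cos(3*t)/3 + ∫(3*t**2*log(t)/2) dt + ∫(3/(t + 3)) dt + ∫(1/(t + 5)) dt.
Step 4. Evaluate the standard form [assuming t > -3]: now 3*log(t + 3) - 2*cos(3*t)/3 + ∫(3*t**2*log(t)/2) dt + ∫(1/(t + 5)) dt.
Step 5. Evaluate the standard form [assuming t > -5]: now 3*log(t + 3) + log(t + 5) - 2*cos(3*t)/3 + ∫(3*t**2*log(t)/2) dt.
Step 6. Integrate ∫(3*t**2*log(t)/2) dt by parts with u = log(t), dv = (3*t**2/2) dt, so v = t**3/2 [assuming t > 0]: now t**3*log(t)/2 + 3*log(t + 3) + log(t + 5) - 2*cos(3*t)/3 + ∫(-t**2/2) dt.
Step 7. Evaluate the standard form: now t**3*log(t)/2 - t**3/6 + 3*log(t + 3) + log(t + 5) - 2*cos(3*t)/3.
Answer: t**3*log(t)/2 - t**3/6 + 3*log(t + 3) + log(t + 5) - 2*cos(3*t)/3.


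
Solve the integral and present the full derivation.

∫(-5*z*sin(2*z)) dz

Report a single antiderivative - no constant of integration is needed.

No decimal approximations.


Step 1. Integrate ∫(-5*z*sin(2*z)) dz by parts with u = z, dv = (-5*sin(2*z)) dz, so v = 5*cos(2*z)/2: now 5*z*cos(2*z)/2 + ∫(-5*cos(2*z)/2) dz.
Step 2. Evaluate the standard form: now 5*z*cos(2*z)/2 - 5*sin(2*z)/4.
Answer: 5*z*cos(2*z)/2 - 5*sin(2*z)/4.


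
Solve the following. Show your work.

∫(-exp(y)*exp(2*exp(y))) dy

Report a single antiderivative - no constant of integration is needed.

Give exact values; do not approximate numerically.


Step 1. Substitute u = exp(y), turning ∫(-exp(y)*exp(2*exp(y))) dy into ∫(-exp(2*u)) du: now ∫(-exp(2*u)) du.
Step 2. Evaluate the standard form: now -exp(2*u)/2.
Step 3. Substitute back u = exp(y): now -exp(2*exp(y))/2.
Answer: -exp(2*exp(y))/2.


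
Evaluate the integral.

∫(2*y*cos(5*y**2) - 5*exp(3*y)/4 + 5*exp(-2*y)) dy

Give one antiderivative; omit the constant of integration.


Answer: -5*exp(3*y)/12 + sin(5*y**2)/5 - 5*exp(-2*y)/2.


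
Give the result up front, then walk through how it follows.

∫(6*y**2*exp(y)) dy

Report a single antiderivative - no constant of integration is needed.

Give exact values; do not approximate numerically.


The answer is 6*y**2*exp(y) - 12*y*exp(y) + 12*exp(y).
Step 1. Integrate ∫(6*y**2*exp(y)) dy by parts with u = y**2, dv = (6*exp(y)) dy, so v = 6*exp(y): now 6*y**2*exp(y) + ∫(-12*y*exp(y)) dy.
Step 2. Integrate ∫(-12*y*exp(y)) dy by parts with u = y, dv = (-12*exp(y)) dy, so v = -12*exp(y): now 6*y**2*exp(y) - 12*y*exp(y) + ∫(12*exp(y)) dy.
Step 3. Evaluate the standard form: now 6*y**2*exp(y) - 12*y*exp(y) + 12*exp(y).
Answer: 6*y**2*exp(y) - 12*y*exp(y) + 12*exp(y).


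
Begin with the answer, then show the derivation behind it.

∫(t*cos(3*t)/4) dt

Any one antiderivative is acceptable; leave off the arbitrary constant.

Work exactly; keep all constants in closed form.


The answer is t*sin(3*t)/12 + cos(3*t)/36.
Step 1. Integrate ∫(t*cos(3*t)/4) dt by parts with u = t, dv = (cos(3*t)/4) dt, so v = sin(3*t)/12: now t*sin(3*t)/12 + ∫(-sin(3*t)/12) dt.
Step 2. Evaluate the standard form: now t*sin(3*t)/12 + cos(3*t)/36.
Answer: t*sin(3*t)/12 + cos(3*t)/36.


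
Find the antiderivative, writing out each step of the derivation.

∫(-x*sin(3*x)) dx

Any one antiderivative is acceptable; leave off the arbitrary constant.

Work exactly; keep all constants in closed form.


Step 1. Integrate ∫(-x*sin(3*x)) dx by parts with u = x, dv = (-sin(3*x)) dx, so v = cos(3*x)/3: now x*cos(3*x)/3 + ∫(-cos(3*x)/3) dx.
Step 2. Evaluate the standard form: now x*cos(3*x)/3 - sin(3*x)/9.
Answer: x*cos(3*x)/3 - sin(3*x)/9.


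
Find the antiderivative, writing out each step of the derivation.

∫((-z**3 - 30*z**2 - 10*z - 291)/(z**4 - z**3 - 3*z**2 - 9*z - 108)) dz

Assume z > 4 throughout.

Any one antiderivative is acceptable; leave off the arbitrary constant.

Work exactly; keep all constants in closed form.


Step 1. Decompose ∫((-z**3 - 30*z**2 - 10*z - 291)/(z**4 - z**3 - 3*z**2 - 9*z - 108)) dz by partial fractions, (-z**3 - 30*z**2 - 10*z - 291)/(z**4 - z**3 - 3*z**2 - 9*z - 108) = 1/(z**2 + 9) + 4/(z + 3) - 5/(z - 4): now ∫(-5/(z - 4)) dz + ∫(4/(z + 3)) dz + ∫(1/(z**2 + 9)) dz.
Step 2. Evaluate the standard form [assuming z > 4]: now -5*log(z - 4) + ∫(4/(z + 3)) dz + ∫(1/(z**2 + 9)) dz.
Step 3. Evaluate the standard form [assuming z > -3]: now -5*log(z - 4) + 4*log(z + 3) + ∫(1/(z**2 + 9)) dz.
Step 4. Evaluate the standard form: now -5*log(z - 4) + 4*log(z + 3) + atan(z/3)/3.
Answer: -5*log(z - 4) + 4*log(z + 3) + atan(z/3)/3.


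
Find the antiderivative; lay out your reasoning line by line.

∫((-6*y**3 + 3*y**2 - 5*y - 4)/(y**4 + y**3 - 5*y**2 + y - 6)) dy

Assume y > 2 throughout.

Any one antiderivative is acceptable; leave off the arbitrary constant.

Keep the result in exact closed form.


Step 1. Decompose ∫((-6*y**3 + 3*y**2 - 5*y - 4)/(y**4 + y**3 - 5*y**2 + y - 6)) dy by partial fractions, (-6*y**3 + 3*y**2 - 5*y - 4)/(y**4 + y**3 - 5*y**2 + y - 6) = 1/(y**2 + 1) - 4/(y + 3) - 2/(y - 2): now ∫(-2/(y - 2)) dy + ∫(-4/(y + 3)) dy + ∫(1/(y**2 + 1)) dy.
Step 2. Evaluate the standard form [assuming y > 2]: now -2*log(y - 2) + ∫(-4/(y + 3)) dy + ∫(1/(y**2 + 1)) dy.
Step 3. Evaluate the standard form [assuming y > -3]: now -2*log(y - 2) - 4*log(y + 3) + ∫(1/(y**2 + 1)) dy.
Step 4. Evaluate the standard form: now -2*log(y - 2) - 4*log(y + 3) + atan(y).
Answer: -2*log(y - 2) - 4*log(y + 3) + atan(y).


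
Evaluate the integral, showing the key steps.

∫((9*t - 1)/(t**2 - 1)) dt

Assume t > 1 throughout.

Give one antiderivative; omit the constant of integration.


Step 1. Decompose ∫((9*t - 1)/(t**2 - 1)) dt by partial fractions, (9*t - 1)/(t**2 - 1) = 5/(t + 1) + 4/(t - 1): now ∫(4/(t - 1)) dt + ∫(5/(t + 1)) dt.
Step 2. Evaluate the standard form [assuming t > -1]: now 5*log(t + 1) + ∫(4/(t - 1)) dt.
Step 3. Evaluate the standard form [assuming t > 1]: now 4*log(t - 1) + 5*log(t + 1).
Answer: 4*log(t - 1) + 5*log(t + 1).


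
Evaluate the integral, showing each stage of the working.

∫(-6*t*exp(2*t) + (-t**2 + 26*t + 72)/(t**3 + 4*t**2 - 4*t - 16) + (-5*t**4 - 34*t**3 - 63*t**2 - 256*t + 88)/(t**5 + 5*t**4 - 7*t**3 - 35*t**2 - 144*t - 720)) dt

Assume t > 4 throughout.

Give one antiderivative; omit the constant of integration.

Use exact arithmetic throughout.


Step 1. Rewrite: now ∫(-6*t*exp(2*t)) dt + ∫((-t**2 + 26*t + 72)/(t**3 + 4*t**2 - 4*t - 16)) dt + ∫((-5*t**4 - 34*t**3 - 63*t**2 - 256*t + 88)/(t**5 + 5*t**4 - 7*t**3 - 35*t**2 - 144*t - 720)) dt.
Step 2. Decompose ∫((-t**2 + 26*t + 72)/(t**3 + 4*t**2 - 4*t - 16)) dt by partial fractions, (-t**2 + 26*t + 72)/(t**3 + 4*t**2 - 4*t - 16) = -4/(t + 4) - 2/(t + 2) + 5/(t - 2): now ∫(-6*t*exp(2*t)) dt + ∫((-5*t**4 - 34*t**3 - 63*t**2 - 256*t + 88)/(t**5 + 5*t**4 - 7*t**3 - 35*t**2 - 144*t - 720)) dt + ∫(5/(t - 2)) dt + ∫(-2/(t + 2)) dt + ∫(-4/(t + 4)) dt.
Step 3. Evaluate the standard form [assuming t > -4]: now -4*log(t + 4) + ∫(-6*t*exp(2*t)) dt + ∫((-5*t**4 - 34*t**3 - 63*t**2 - 256*t + 88)/(t**5 + 5*t**4 - 7*t**3 - 35*t**2 - 144*t - 720)) dt + ∫(5/(t - 2)) dt + ∫(-2/(t + 2)) dt.
Step 4. Evaluate the standard form [assuming t > 2]: now 5*log(t - 2) - 4*log(t + 4) + ∫(-6*t*exp(2*t)) dt + ∫((-5*t**4 - 34*t**3 - 63*t**2 - 256*t + 88)/(t**5 + 5*t**4 - 7*t**3 - 35*t**2 - 144*t - 720)) dt + ∫(-2/(t + 2)) dt.
Step 5. Evaluate the standard form [assuming t > -2]: now 5*log(t - 2) - 2*log(t + 2) - 4*log(t + 4) + ∫(-6*t*exp(2*t)) dt + ∫((-5*t**4 - 34*t**3 - 63*t**2 - 256*t + 88)/(t**5 + 5*t**4 - 7*t**3 - 35*t**2 - 144*t - 720)) dt.
Step 6. Integrate ∫(-6*t*exp(2*t)) dt by parts with u = t, dv = (-6*exp(2*t)) dt, so v = -3*exp(2*t): now -3*t*exp(2*t) + 5*log(t - 2) - 2*log(t + 2) - 4*log(t + 4) + ∫((-5*t**4 - 34*t**3 - 63*t**2 - 256*t + 88)/(t**5 + 5*t**4 - 7*t**3 - 35*t**2 - 144*t - 720)) dt + ∫(3*exp(2*t)) dt.
Step 7. Evaluate the standard form: now -3*t*exp(2*t) + 3*exp(2*t)/2 + 5*log(t - 2) - 2*log(t + 2) - 4*log(t + 4) + ∫((-5*t**4 - 34*t**3 - 63*t**2 - 256*t + 88)/(t**5 + 5*t**4 - 7*t**3 - 35*t**2 - 144*t - 720)) dt.
Step 8. Decompose ∫((-5*t**4 - 34*t**3 - 63*t**2 - 256*t + 88)/(t**5 + 5*t**4 - 7*t**3 - 35*t**2 - 144*t - 720)) dt by partial fractions, (-5*t**4 - 34*t**3 - 63*t**2 - 256*t + 88)/(t**5 + 5*t**4 - 7*t**3 - 35*t**2 - 144*t - 720) = -2/(t**2 + 9) + 3/(t + 5) - 5/(t + 4) - 3/(t - 4): now -3*t*exp(2*t) + 3*exp(2*t)/2 + 5*log(t - 2) - 2*log(t + 2) - 4*log(t + 4) + ∫(-3/(t - 4)) dt + ∫(-5/(t + 4)) dt + ∫(3/(t + 5)) dt + ∫(-2/(t**2 + 9)) dt.
Step 9. Evaluate the standard form [assuming t > -4]: now -3*t*exp(2*t) + 3*exp(2*t)/2 + 5*log(t - 2) - 2*log(t + 2) - 9*log(t + 4) + ∫(-3/(t - 4)) dt + ∫(3/(t + 5)) dt + ∫(-2/(t**2 + 9)) dt.
Step 10. Evaluate the standard form [assuming t > 4]: now -3*t*exp(2*t) + 3*exp(2*t)/2 - 3*log(t - 4) + 5*log(t - 2) - 2*log(t + 2) - 9*log(t + 4) + ∫(3/(t + 5)) dt + ∫(-2/(t**2 + 9)) dt.
Step 11. Evaluate the standard form [assuming t > -5]: now -3*t*exp(2*t) + 3*exp(2*t)/2 - 3*log(t - 4) + 5*log(t - 2) - 2*log(t + 2) - 9*log(t + 4) + 3*log(t + 5) + ∫(-2/(t**2 + 9)) dt.
Step 12. Evaluate the standard form: now -3*t*exp(2*t) + 3*exp(2*t)/2 - 3*log(t - 4) + 5*log(t - 2) - 2*log(t + 2) - 9*log(t + 4) + 3*log(t + 5) - 2*atan(t/3)/3.
Answer: -3*t*exp(2*t) + 3*exp(2*t)/2 - 3*log(t - 4) + 5*log(t - 2) - 2*log(t + 2) - 9*log(t + 4) + 3*log(t + 5) - 2*atan(t/3)/3.


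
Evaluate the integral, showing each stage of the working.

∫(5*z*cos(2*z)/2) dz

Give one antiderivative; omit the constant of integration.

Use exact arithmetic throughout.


Step 1. Integrate ∫(5*z*cos(2*z)/2) dz by parts with u = z, dv = (5*cos(2*z)/2) dz, so v = 5*sin(2*z)/4: now 5*z*sin(2*z)/4 + ∫(-5*sin(2*z)/4) dz.
Step 2. Evaluate the standard form: now 5*z*sin(2*z)/4 + 5*cos(2*z)/8.
Answer: 5*z*sin(2*z)/4 + 5*cos(2*z)/8.


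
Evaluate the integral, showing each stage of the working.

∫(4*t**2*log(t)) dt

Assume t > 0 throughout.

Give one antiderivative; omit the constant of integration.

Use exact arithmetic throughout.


Step 1. Integrate ∫(4*t**2*log(t)) dt by parts with u = log(t), dv = (4*t**2) dt, so v = 4*t**3/3 [assuming t > 0]: now 4*t**3*log(t)/3 + ∫(-4*t**2/3) dt.
Step 2. Evaluate the standard form: now 4*t**3*log(t)/3 - 4*t**3/9.
Answer: 4*t**3*log(t)/3 - 4*t**3/9.


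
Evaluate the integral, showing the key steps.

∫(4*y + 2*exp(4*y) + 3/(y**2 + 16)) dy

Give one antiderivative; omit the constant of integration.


Step 1. Rewrite: now ∫(4*y) dy + ∫(3/(y**2 + 16)) dy + ∫(2*exp(4*y)) dy.
Step 2. Evaluate the standard form: now exp(4*y)/2 + ∫(4*y) dy + ∫(3/(y**2 + 16)) dy.
Step 3. Evaluate the standard form: now exp(4*y)/2 + 3*atan(y/4)/4 + ∫(4*y) dy.
Step 4. Evaluate the standard form: now 2*y**2 + exp(4*y)/2 + 3*atan(y/4)/4.
Answer: 2*y**2 + exp(4*y)/2 + 3*atan(y/4)/4.


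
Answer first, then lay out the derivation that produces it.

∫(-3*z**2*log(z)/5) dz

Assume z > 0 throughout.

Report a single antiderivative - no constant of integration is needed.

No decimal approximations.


The answer is -z**3*log(z)/5 + z**3/15.
Step 1. Integrate ∫(-3*z**2*log(z)/5) dz by parts with u = log(z), dv = (-3*z**2/5) dz, so v = -z**3/5 [assuming z > 0]: now -z**3*log(z)/5 + ∫(z**2/5) dz.
Step 2. Evaluate the standard form: now -z**3*log(z)/5 + z**3/15.
Answer: -z**3*log(z)/5 + z**3/15.


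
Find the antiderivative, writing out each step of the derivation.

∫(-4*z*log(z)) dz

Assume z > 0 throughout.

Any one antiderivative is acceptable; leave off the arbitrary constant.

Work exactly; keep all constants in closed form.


Step 1. Integrate ∫(-4*z*log(z)) dz by parts with u = log(z), dv = (-4*z) dz, so v = -2*z**2 [assuming z > 0]: now -2*z**2*log(z) + ∫(2*z) dz.
Step 2. Evaluate the standard form: now -2*z**2*log(z) + z**2.
Answer: -2*z**2*log(z) + z**2.


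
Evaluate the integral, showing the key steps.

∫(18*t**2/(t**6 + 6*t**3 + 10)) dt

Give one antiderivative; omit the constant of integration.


Step 1. Substitute u = t**3 + 3, turning ∫(18*t**2/(t**6 + 6*t**3 + 10)) dt into ∫(6/(u**2 + 1)) du: now ∫(6/(u**2 + 1)) du.
Step 2. Evaluate the standard form: now 6*atan(u).
Step 3. Substitute back u = t**3 + 3: now 6*atan(t**3 + 3).
Answer: 6*atan(t**3 + 3).


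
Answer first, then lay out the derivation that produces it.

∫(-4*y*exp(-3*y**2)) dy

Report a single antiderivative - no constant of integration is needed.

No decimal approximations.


The answer is 2*exp(-3*y**2)/3.
Step 1. Substitute u = y**2, turning ∫(-4*y*exp(-3*y**2)) dy into ∫(-2*exp(-3*u)) du: now ∫(-2*exp(-3*u)) du.
Step 2. Evaluate the standard form: now 2*exp(-3*u)/3.
Step 3. Substitute back u = y**2: now 2*exp(-3*y**2)/3.
Answer: 2*exp(-3*y**2)/3.


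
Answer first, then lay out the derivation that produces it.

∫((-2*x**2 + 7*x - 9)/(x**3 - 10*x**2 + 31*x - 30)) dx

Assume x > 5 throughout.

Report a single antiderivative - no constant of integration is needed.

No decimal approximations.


The answer is -4*log(x - 5) + 3*log(x - 3) - log(x - 2).
Step 1. Decompose ∫((-2*x**2 + 7*x - 9)/(x**3 - 10*x**2 + 31*x - 30)) dx by partial fractions, (-2*x**2 + 7*x - 9)/(x**3 - 10*x**2 + 31*x - 30) = -1/(x - 2) + 3/(x - 3) - 4/(x - 5): now ∫(-4/(x - 5)) dx + ∫(3/(x - 3)) dx + ∫(-1/(x - 2)) dx.
Step 2. Evaluate the standard form [assuming x > 2]: now -log(x - 2) + ∫(-4/(x - 5)) dx + ∫(3/(x - 3)) dx.
Step 3. Evaluate the standard form [assuming x > 3]: now 3*log(x - 3) - log(x - 2) + ∫(-4/(x - 5)) dx.
Step 4. Evaluate the standard form [assuming x > 5]: now -4*log(x - 5) + 3*log(x - 3) - log(x - 2).
Answer: -4*log(x - 5) + 3*log(x - 3) - log(x - 2).


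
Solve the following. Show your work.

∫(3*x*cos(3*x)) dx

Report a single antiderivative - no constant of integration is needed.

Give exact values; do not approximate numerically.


Step 1. Integrate ∫(3*x*cos(3*x)) dx by parts with u = x, dv = (3*cos(3*x)) dx, so v = sin(3*x): now x*sin(3*x) + ∫(-sin(3*x)) dx.
Step 2. Evaluate the standard form: now x*sin(3*x) + cos(3*x)/3.
Answer: x*sin(3*x) + cos(3*x)/3.


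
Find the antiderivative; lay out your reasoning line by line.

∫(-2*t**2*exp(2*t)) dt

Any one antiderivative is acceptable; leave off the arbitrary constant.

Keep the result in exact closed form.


Step 1. Integrate ∫(-2*t**2*exp(2*t)) dt by parts with u = t**2, dv = (-2*exp(2*t)) dt, so v = -exp(2*t): now -t**2*exp(2*t) + ∫(2*t*exp(2*t)) dt.
Step 2. Integrate ∫(2*t*exp(2*t)) dt by parts with u = t, dv = (2*exp(2*t)) dt, so v = exp(2*t): now -t**2*exp(2*t) + t*exp(2*t) + ∫(-exp(2*t)) dt.
Step 3. Evaluate the standard form: now -t**2*exp(2*t) + t*exp(2*t) - exp(2*t)/2.
Answer: -t**2*exp(2*t) + t*exp(2*t) - exp(2*t)/2.


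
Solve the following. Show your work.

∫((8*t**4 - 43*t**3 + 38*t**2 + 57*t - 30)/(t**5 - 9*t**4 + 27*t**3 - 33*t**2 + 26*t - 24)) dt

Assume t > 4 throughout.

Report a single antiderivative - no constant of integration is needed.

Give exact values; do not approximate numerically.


Step 1. Decompose ∫((8*t**4 - 43*t**3 + 38*t**2 + 57*t - 30)/(t**5 - 9*t**4 + 27*t**3 - 33*t**2 + 26*t - 24)) dt by partial fractions, (8*t**4 - 43*t**3 + 38*t**2 + 57*t - 30)/(t**5 - 9*t**4 + 27*t**3 - 33*t**2 + 26*t - 24) = 4/(t**2 + 1) + 2/(t - 2) + 3/(t - 3) + 3/(t - 4): now ∫(3/(t - 4)) dt + ∫(3/(t - 3)) dt + ∫(2/(t - 2)) dt + ∫(4/(t**2 + 1)) dt.
Step 2. Evaluate the standard form [assuming t > 2]: now 2*log(t - 2) + ∫(3/(t - 4)) dt + ∫(3/(t - 3)) dt + ∫(4/(t**2 + 1)) dt.
Step 3. Evaluate the standard form [assuming t > 3]: now 3*log(t - 3) + 2*log(t - 2) + ∫(3/(t - 4)) dt + ∫(4/(t**2 + 1)) dt.
Step 4. Evaluate the standard form [assuming t > 4]: now 3*log(t - 4) + 3*log(t - 3) + 2*log(t - 2) + ∫(4/(t**2 + 1)) dt.
Step 5. Evaluate the standard form: now 3*log(t - 4) + 3*log(t - 3) + 2*log(t - 2) + 4*atan(t).
Answer: 3*log(t - 4) + 3*log(t - 3) + 2*log(t - 2) + 4*atan(t).


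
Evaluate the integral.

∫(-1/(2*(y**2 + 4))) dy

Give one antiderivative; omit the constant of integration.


Answer: -atan(y/2)/4.


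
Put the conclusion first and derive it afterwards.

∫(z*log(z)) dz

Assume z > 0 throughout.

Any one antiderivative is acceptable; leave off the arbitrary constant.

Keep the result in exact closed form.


The answer is z**2*log(z)/2 - z**2/4.
Step 1. Integrate ∫(z*log(z)) dz by parts with u = log(z), dv = (z) dz, so v = z**2/2 [assuming z > 0]: now z**2*log(z)/2 + ∫(-z/2) dz.
Step 2. Evaluate the standard form: now z**2*log(z)/2 - z**2/4.
Answer: z**2*log(z)/2 - z**2/4.


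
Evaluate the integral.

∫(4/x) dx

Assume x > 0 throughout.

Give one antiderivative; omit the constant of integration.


Answer: 4*log(x).


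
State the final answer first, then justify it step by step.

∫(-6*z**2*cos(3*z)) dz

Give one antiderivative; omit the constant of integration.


The answer is -2*z**2*sin(3*z) - 4*z*cos(3*z)/3 + 4*sin(3*z)/9.
Step 1. Integrate ∫(-6*z**2*cos(3*z)) dz by parts with u = z**2, dv = (-6*cos(3*z)) dz, so v = -2*sin(3*z): now -2*z**2*sin(3*z) + ∫(4*z*sin(3*z)) dz.
Step 2. Integrate ∫(4*z*sin(3*z)) dz by parts with u = z, dv = (4*sin(3*z)) dz, so v = -4*cos(3*z)/3: now -2*z**2*sin(3*z) - 4*z*cos(3*z)/3 + ∫(4*cos(3*z)/3) dz.
Step 3. Evaluate the standard form: now -2*z**2*sin(3*z) - 4*z*cos(3*z)/3 + 4*sin(3*z)/9.
Answer: -2*z**2*sin(3*z) - 4*z*cos(3*z)/3 + 4*sin(3*z)/9.


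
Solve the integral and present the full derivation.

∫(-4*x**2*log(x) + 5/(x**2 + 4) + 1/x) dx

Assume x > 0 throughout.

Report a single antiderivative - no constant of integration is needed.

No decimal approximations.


Step 1. Rewrite: now ∫(1/x) dx + ∫(-4*x**2*log(x)) dx + ∫(5/(x**2 + 4)) dx.
Step 2. Evaluate the standard form [assuming x > 0]: now log(x) + ∫(-4*x**2*log(x)) dx + ∫(5/(x**2 + 4)) dx.
Step 3. Evaluate the standard form: now log(x) + 5*atan(x/2)/2 + ∫(-4*x**2*log(x)) dx.
Step 4. Integrate ∫(-4*x**2*log(x)) dx by parts with u = log(x), dv = (-4*x**2) dx, so v = -4*x**3/3 [assuming x > 0]: now -4*x**3*log(x)/3 + log(x) + 5*atan(x/2)/2 + ∫(4*x**2/3) dx.
Step 5. Evaluate the standard form: now -4*x**3*log(x)/3 + 4*x**3/9 + log(x) + 5*atan(x/2)/2.
Answer: -4*x**3*log(x)/3 + 4*x**3/9 + log(x) + 5*atan(x/2)/2.


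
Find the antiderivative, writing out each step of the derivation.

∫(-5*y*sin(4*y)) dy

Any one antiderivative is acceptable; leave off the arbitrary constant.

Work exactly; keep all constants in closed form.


Step 1. Integrate ∫(-5*y*sin(4*y)) dy by parts with u = y, dv = (-5*sin(4*y)) dy, so v = 5*cos(4*y)/4: now 5*y*cos(4*y)/4 + ∫(-5*cos(4*y)/4) dy.
Step 2. Evaluate the standard form: now 5*y*cos(4*y)/4 - 5*sin(4*y)/16.
Answer: 5*y*cos(4*y)/4 - 5*sin(4*y)/16.


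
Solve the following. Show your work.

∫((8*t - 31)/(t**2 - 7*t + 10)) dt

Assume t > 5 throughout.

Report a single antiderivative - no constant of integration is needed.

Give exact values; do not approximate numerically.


Step 1. Decompose ∫((8*t - 31)/(t**2 - 7*t + 10)) dt by partial fractions, (8*t - 31)/(t**2 - 7*t + 10) = 5/(t - 2) + 3/(t - 5): now ∫(3/(t - 5)) dt + ∫(5/(t - 2)) dt.
Step 2. Evaluate the standard form [assuming t > 2]: now 5*log(t - 2) + ∫(3/(t - 5)) dt.
Step 3. Evaluate the standard form [assuming t > 5]: now 3*log(t - 5) + 5*log(t - 2).
Answer: 3*log(t - 5) + 5*log(t - 2).


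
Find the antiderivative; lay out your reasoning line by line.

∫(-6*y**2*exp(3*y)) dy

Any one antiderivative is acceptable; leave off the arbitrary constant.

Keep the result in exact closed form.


Step 1. Integrate ∫(-6*y**2*exp(3*y)) dy by parts with u = y**2, dv = (-6*exp(3*y)) dy, so v = -2*exp(3*y): now -2*y**2*exp(3*y) + ∫(4*y*exp(3*y)) dy.
Step 2. Integrate ∫(4*y*exp(3*y)) dy by parts with u = y, dv = (4*exp(3*y)) dy, so v = 4*exp(3*y)/3: now -2*y**2*exp(3*y) + 4*y*exp(3*y)/3 + ∫(-4*exp(3*y)/3) dy.
Step 3. Evaluate the standard form: now -2*y**2*exp(3*y) + 4*y*exp(3*y)/3 - 4*exp(3*y)/9.
Answer: -2*y**2*exp(3*y) + 4*y*exp(3*y)/3 - 4*exp(3*y)/9.
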